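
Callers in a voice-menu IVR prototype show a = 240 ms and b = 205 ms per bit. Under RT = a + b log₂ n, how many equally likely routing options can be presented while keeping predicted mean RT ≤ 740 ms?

205·log₂ n ≤ 740 − 240 = 500, giving log₂ n ≤ 2.4390 and n ≤ 5.423. The largest whole number is 5.

5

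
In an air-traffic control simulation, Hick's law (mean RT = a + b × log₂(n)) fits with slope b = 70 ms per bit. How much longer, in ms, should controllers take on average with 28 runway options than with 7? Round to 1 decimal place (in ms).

The intercept a cancels: ΔRT = b·(log₂ n₂ − log₂ n₁) = b·log₂(n₂/n₁).
log₂(28) − log₂(7) = log₂(28/7) = log₂(4) = 2.
ΔRT = 70 × 2.0000 = 140.000 ms.

140.0 ms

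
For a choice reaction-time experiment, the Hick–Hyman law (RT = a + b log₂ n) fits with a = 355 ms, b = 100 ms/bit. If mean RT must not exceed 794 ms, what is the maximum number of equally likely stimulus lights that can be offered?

20

Set 355 + 100·log₂ n ≤ 794 → log₂ n ≤ (794 − 355)/100 = 4.3900.
So n ≤ 2^4.3900 = 20.966; the largest integer n is 20.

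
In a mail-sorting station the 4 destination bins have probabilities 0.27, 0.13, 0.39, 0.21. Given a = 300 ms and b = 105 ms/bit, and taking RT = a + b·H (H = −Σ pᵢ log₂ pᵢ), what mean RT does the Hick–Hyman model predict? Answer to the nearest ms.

H = 0.27·log₂(1/0.27) + 0.13·log₂(1/0.13) + 0.39·log₂(1/0.39) + 0.21·log₂(1/0.21) = 1.8953 bits.
RT = 300 + 105 × 1.8953 = 499.01 ms.

499 ms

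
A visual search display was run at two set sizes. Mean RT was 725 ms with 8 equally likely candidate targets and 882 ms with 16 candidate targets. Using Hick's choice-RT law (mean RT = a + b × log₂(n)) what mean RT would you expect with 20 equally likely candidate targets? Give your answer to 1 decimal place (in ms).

With log₂ n on the abscissa the relation is linear; from the two conditions:
  b = (882 − 725) / (log₂ 16 − log₂ 8) = 157 / (4 − 3) = 157.000 ms/bit
  a = 725 − 157.000 × 3 = 254.000 ms
Then RT(20) = 254.000 + 157.000 × log₂ 20 = 254.000 + 157.000 × 4.3219 ≈ 932.543 ms.

932.5 ms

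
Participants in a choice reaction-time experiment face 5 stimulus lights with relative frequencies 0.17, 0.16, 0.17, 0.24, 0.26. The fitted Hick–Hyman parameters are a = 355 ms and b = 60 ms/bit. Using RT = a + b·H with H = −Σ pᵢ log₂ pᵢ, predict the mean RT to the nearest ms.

492 ms

Entropy contributions −pᵢ log₂ pᵢ: 0.4346, 0.4230, 0.4346, 0.4941, 0.5053; sum H = 2.2916 bits.
RT = a + bH = 355 + 60·2.2916 = 492.50 ms.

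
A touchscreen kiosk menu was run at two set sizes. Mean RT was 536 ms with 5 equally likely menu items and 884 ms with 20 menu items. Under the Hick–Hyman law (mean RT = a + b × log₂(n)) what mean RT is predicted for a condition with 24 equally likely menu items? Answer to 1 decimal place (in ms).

929.8 ms

RT is linear in log₂ n, so two points fix the line:
  b = (884 − 536) / (log₂ 20 − log₂ 5) = 348 / (4.3219 − 2.3219) = 174.000 ms/bit
  a = 536 − 174.000 × 2.3219 = 131.985 ms
Then RT(24) = 131.985 + 174.000 × log₂ 24 = 131.985 + 174.000 × 4.5850 ≈ 929.768 ms.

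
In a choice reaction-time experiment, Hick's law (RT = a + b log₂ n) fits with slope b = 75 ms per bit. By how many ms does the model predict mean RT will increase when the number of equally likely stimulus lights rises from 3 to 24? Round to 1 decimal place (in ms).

ΔRT = (a + b log₂ n₂) − (a + b log₂ n₁) = b·(log₂ n₂ − log₂ n₁).
log₂(24) − log₂(3) = log₂(24/3) = log₂(8) = 3.
ΔRT = 75 × 3.0000 = 225.000 ms.

225.0 ms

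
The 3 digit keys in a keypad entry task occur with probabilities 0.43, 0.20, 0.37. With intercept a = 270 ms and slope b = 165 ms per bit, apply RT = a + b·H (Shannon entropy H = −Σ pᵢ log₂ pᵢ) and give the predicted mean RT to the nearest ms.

Entropy contributions −pᵢ log₂ pᵢ: 0.5236, 0.4644, 0.5307; sum H = 1.5187 bits.
RT = a + bH = 270 + 165·1.5187 = 520.58 ms.

521 ms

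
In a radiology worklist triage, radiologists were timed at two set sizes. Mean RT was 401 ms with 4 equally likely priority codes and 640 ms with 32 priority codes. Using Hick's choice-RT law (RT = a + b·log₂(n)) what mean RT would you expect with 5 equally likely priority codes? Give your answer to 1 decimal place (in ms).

Solve the two-equation system in a and b:
  b = (640 − 401) / (log₂ 32 − log₂ 4) = 239 / (5 − 2) = 79.667 ms/bit
  a = 401 − 79.667 × 2 = 241.667 ms
Then RT(5) = 241.667 + 79.667 × log₂ 5 = 241.667 + 79.667 × 2.3219 ≈ 426.647 ms.

426.6 ms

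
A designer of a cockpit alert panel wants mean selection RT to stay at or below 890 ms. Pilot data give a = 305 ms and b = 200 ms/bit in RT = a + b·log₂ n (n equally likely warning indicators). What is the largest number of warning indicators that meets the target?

Set 305 + 200·log₂ n ≤ 890 → log₂ n ≤ (890 − 305)/200 = 2.9250.
So n ≤ 2^2.9250 = 7.595; the largest integer n is 7.

7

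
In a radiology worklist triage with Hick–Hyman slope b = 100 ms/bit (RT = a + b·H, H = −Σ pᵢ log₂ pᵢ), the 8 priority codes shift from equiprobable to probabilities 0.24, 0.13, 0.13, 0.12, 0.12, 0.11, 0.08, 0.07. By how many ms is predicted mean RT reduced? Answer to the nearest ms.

10 ms

Equiprobable entropy H₀ = log₂ 8 = 3.0000 bits.
Skewed entropy H = −Σ pᵢ log₂ pᵢ = 2.9039 bits.
ΔRT = b·(H₀ − H) = 100 × 0.0961 = 9.61 ms.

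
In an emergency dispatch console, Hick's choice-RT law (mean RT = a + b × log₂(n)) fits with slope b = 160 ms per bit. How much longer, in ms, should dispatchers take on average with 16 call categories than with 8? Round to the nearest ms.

160 ms

ΔRT = (a + b log₂ n₂) − (a + b log₂ n₁) = b·(log₂ n₂ − log₂ n₁).
log₂(16) − log₂(8) = log₂(16/8) = log₂(2) = 1.
ΔRT = 160 × 1.0000 = 160.000 ms.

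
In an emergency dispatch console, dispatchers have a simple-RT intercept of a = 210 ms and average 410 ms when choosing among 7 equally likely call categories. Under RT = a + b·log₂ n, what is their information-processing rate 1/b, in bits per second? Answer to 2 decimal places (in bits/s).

Choice component = 410 − 210 = 200 ms over log₂(7) = 2.8074 bits.
b = 200 / 2.8074 = 71.241 ms/bit, so 1/b = 14.037 bits/s.

14.04 bits/s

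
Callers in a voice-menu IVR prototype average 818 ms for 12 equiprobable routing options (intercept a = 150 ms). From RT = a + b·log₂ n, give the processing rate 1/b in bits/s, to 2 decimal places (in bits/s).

Choice component = 818 − 150 = 668 ms over log₂(12) = 3.5850 bits.
b = 668 / 3.5850 = 186.334 ms/bit, so 1/b = 5.367 bits/s.

5.37 bits/s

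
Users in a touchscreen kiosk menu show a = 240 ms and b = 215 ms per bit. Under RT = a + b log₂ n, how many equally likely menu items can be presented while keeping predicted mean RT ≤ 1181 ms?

215·log₂ n ≤ 1181 − 240 = 941, giving log₂ n ≤ 4.3767 and n ≤ 20.775. The largest whole number is 20.

20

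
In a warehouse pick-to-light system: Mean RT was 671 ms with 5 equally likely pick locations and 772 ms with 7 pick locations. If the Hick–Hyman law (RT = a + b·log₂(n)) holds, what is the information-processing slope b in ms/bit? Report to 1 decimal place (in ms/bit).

208.1 ms/bit

The slope on a log₂ axis is (772 − 671) / (2.8074 − 2.3219) = 208.064 ms/bit.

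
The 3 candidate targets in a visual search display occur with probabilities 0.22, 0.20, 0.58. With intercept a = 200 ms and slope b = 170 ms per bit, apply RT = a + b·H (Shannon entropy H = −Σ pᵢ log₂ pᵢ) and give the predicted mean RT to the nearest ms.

438 ms

H = 0.22·log₂(1/0.22) + 0.20·log₂(1/0.20) + 0.58·log₂(1/0.58) = 1.4008 bits.
RT = 200 + 170 × 1.4008 = 438.13 ms.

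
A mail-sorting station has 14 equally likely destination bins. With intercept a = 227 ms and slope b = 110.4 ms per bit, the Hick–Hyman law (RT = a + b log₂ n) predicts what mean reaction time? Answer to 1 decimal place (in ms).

log₂(14) = 3.8074 bits, so RT = 227 + 110.4 × 3.8074 ≈ 647.332 ms.

647.3 ms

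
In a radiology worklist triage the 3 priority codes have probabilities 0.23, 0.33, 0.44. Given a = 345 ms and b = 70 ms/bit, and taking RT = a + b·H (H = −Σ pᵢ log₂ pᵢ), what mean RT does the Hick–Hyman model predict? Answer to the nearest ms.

453 ms

Entropy contributions −pᵢ log₂ pᵢ: 0.4877, 0.5278, 0.5211; sum H = 1.5366 bits.
RT = a + bH = 345 + 70·1.5366 = 452.56 ms.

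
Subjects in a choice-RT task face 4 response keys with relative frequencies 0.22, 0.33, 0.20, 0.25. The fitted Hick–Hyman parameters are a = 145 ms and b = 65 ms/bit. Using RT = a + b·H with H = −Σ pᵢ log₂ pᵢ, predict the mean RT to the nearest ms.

Entropy contributions −pᵢ log₂ pᵢ: 0.4806, 0.5278, 0.4644, 0.5000; sum H = 1.9728 bits.
RT = a + bH = 145 + 65·1.9728 = 273.23 ms.

273 ms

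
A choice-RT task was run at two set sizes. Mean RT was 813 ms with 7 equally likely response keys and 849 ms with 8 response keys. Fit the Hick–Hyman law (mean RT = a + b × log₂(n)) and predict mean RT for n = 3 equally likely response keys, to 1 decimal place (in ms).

584.6 ms

With log₂ n on the abscissa the relation is linear; from the two conditions:
  b = (849 − 813) / (log₂ 8 − log₂ 7) = 36 / (3 − 2.8074) = 186.872 ms/bit
  a = 813 − 186.872 × 2.8074 = 288.384 ms
Then RT(3) = 288.384 + 186.872 × log₂ 3 = 288.384 + 186.872 × 1.5850 ≈ 584.569 ms.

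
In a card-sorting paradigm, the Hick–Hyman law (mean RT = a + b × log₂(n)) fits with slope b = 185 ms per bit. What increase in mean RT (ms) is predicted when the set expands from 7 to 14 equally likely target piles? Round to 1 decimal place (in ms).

185.0 ms

ΔRT = (a + b log₂ n₂) − (a + b log₂ n₁) = b·(log₂ n₂ − log₂ n₁).
log₂(14) − log₂(7) = log₂(14/7) = log₂(2) = 1.
ΔRT = 185 × 1.0000 = 185.000 ms.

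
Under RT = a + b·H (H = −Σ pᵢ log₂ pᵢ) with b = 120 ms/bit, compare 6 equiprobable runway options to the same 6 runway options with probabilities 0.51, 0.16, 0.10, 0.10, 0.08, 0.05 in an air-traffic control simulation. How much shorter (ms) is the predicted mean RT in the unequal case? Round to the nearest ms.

59 ms

Equiprobable entropy H₀ = log₂ 6 = 2.5850 bits.
Skewed entropy H = −Σ pᵢ log₂ pᵢ = 2.0904 bits.
ΔRT = b·(H₀ − H) = 120 × 0.4945 = 59.34 ms.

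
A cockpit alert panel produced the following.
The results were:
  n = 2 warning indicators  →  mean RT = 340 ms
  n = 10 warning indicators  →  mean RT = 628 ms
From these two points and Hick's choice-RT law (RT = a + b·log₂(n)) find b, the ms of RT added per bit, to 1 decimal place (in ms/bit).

The slope on a log₂ axis is (628 − 340) / (3.3219 − 1) = 124.035 ms/bit.

124.0 ms/bit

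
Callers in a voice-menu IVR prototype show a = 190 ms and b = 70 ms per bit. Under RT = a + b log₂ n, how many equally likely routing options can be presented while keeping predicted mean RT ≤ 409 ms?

8

Set 190 + 70·log₂ n ≤ 409 → log₂ n ≤ (409 − 190)/70 = 3.1286.
So n ≤ 2^3.1286 = 8.746; the largest integer n is 8.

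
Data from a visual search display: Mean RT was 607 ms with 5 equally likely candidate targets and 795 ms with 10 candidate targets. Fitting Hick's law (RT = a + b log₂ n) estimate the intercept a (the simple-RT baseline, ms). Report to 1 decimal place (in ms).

Slope: b = (795 − 607) / (log₂ 10 − log₂ 5) = 188/1.0000 = 188.000 ms/bit.
a = RT₁ − b·log₂ n₁ = 607 − 188.000 × 2.3219 = 170.478 ms.

170.5 ms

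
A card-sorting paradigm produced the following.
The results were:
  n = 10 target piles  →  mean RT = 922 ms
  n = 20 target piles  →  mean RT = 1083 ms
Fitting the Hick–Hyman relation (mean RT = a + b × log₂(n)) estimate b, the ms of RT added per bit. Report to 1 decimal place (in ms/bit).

Slope: b = (1083 − 922) / (log₂ 20 − log₂ 10) = 161/1.0000 = 161.000 ms/bit.

161.0 ms/bit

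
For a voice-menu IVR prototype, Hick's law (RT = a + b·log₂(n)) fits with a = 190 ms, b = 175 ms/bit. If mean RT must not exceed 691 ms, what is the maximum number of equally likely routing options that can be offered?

7

Information budget: (691 − 190)/175 = 2.8629 bits, so n ≤ 2^2.8629 = 7.275 → at most 7.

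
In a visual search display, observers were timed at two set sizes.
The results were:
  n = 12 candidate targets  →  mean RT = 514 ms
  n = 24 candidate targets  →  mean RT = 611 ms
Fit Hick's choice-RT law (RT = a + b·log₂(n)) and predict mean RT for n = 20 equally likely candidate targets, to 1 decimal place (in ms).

Fit slope and intercept:
  b = (611 − 514) / (log₂ 24 − log₂ 12) = 97 / (4.5850 − 3.5850) = 97.000 ms/bit
  a = 514 − 97.000 × 3.5850 = 166.259 ms
Then RT(20) = 166.259 + 97.000 × log₂ 20 = 166.259 + 97.000 × 4.3219 ≈ 585.486 ms.

585.5 ms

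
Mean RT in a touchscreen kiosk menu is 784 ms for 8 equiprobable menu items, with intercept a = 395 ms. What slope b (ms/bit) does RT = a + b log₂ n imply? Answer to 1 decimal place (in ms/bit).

129.7 ms/bit

8 alternatives carry log₂ 8 = 3 bits; the choice cost is 784 − 395 = 389 ms, so b = 389/3 = 129.667 ms/bit.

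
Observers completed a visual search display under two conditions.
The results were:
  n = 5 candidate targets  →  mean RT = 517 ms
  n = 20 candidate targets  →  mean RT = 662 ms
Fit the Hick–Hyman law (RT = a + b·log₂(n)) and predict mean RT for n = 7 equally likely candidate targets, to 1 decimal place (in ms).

552.2 ms

RT is linear in log₂ n, so two points fix the line:
  b = (662 − 517) / (log₂ 20 − log₂ 5) = 145 / (4.3219 − 2.3219) = 72.500 ms/bit
  a = 517 − 72.500 × 2.3219 = 348.660 ms
Then RT(7) = 348.660 + 72.500 × log₂ 7 = 348.660 + 72.500 × 2.8074 ≈ 552.193 ms.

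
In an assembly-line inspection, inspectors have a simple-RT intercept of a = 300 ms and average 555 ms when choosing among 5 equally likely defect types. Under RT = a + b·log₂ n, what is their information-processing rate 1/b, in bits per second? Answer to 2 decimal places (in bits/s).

9.11 bits/s

Choice component = 555 − 300 = 255 ms over log₂(5) = 2.3219 bits.
b = 255 / 2.3219 = 109.823 ms/bit, so 1/b = 9.106 bits/s.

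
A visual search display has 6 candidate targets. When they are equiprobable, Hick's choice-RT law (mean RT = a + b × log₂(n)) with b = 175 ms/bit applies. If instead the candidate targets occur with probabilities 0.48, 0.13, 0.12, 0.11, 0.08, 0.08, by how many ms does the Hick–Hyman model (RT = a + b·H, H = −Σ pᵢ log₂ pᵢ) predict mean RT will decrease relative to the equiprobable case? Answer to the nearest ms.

Equiprobable entropy H₀ = log₂ 6 = 2.5850 bits.
Skewed entropy H = −Σ pᵢ log₂ pᵢ = 2.1913 bits.
ΔRT = b·(H₀ − H) = 175 × 0.3937 = 68.89 ms.

69 ms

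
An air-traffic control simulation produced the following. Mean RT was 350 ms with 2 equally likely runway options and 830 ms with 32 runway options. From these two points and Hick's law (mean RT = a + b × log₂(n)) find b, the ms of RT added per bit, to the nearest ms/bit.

Slope: b = (830 − 350) / (log₂ 32 − log₂ 2) = 480/4.0000 = 120 ms/bit.

120 ms/bit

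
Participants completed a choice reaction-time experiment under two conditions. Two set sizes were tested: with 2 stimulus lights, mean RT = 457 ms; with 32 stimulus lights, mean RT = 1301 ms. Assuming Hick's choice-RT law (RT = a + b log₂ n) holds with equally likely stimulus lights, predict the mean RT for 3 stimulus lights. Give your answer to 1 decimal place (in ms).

580.4 ms

RT is linear in log₂ n, so two points fix the line:
  b = (1301 − 457) / (log₂ 32 − log₂ 2) = 844 / (5 − 1) = 211.000 ms/bit
  a = 457 − 211.000 × 1 = 246.000 ms
Then RT(3) = 246.000 + 211.000 × log₂ 3 = 246.000 + 211.000 × 1.5850 ≈ 580.427 ms.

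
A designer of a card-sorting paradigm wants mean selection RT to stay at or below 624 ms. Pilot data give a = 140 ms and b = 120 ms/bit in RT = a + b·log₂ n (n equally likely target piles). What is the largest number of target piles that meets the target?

Information budget: (624 − 140)/120 = 4.0333 bits, so n ≤ 2^4.0333 = 16.374 → at most 16.

16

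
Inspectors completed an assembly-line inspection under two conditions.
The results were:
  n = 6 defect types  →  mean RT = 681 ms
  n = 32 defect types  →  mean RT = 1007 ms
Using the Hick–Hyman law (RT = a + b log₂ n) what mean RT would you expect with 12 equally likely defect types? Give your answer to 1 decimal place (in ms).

Solve the two-equation system in a and b:
  b = (1007 − 681) / (log₂ 32 − log₂ 6) = 326 / (5 − 2.5850) = 134.988 ms/bit
  a = 681 − 134.988 × 2.5850 = 332.062 ms
Then RT(12) = 332.062 + 134.988 × log₂ 12 = 332.062 + 134.988 × 3.5850 ≈ 815.988 ms.

816.0 ms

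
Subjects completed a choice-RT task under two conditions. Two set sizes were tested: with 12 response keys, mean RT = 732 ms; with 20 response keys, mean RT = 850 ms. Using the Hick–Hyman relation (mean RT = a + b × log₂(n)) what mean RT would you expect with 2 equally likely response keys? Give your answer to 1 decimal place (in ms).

318.1 ms

With log₂ n on the abscissa the relation is linear; from the two conditions:
  b = (850 − 732) / (log₂ 20 − log₂ 12) = 118 / (4.3219 − 3.5850) = 160.116 ms/bit
  a = 732 − 160.116 × 3.5850 = 157.990 ms
Then RT(2) = 157.990 + 160.116 × log₂ 2 = 157.990 + 160.116 × 1 ≈ 318.106 ms.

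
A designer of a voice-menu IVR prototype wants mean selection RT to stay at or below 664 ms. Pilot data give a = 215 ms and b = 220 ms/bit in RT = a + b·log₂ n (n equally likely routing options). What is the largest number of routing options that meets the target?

220·log₂ n ≤ 664 − 215 = 449, giving log₂ n ≤ 2.0409 and n ≤ 4.115. The largest whole number is 4.

4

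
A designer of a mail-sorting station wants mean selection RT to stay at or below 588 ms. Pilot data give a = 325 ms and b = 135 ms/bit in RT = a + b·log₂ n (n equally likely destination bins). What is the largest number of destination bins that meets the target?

3

Set 325 + 135·log₂ n ≤ 588 → log₂ n ≤ (588 − 325)/135 = 1.9481.
So n ≤ 2^1.9481 = 3.859; the largest integer n is 3.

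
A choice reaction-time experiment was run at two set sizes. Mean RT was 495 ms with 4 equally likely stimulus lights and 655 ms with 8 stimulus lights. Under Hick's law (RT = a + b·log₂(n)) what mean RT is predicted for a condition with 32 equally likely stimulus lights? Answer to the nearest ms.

975 ms

Solve the two-equation system in a and b:
  b = (655 − 495) / (log₂ 8 − log₂ 4) = 160 / (3 − 2) = 160 ms/bit
  a = 495 − 160 × 2 = 175 ms
Then RT(32) = 175 + 160 × log₂ 32 = 175 + 160 × 5 ≈ 975.000 ms.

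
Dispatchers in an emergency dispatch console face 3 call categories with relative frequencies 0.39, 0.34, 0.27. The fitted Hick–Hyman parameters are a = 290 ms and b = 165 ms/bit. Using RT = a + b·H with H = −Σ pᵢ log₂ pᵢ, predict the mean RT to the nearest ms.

H = 0.39·log₂(1/0.39) + 0.34·log₂(1/0.34) + 0.27·log₂(1/0.27) = 1.5690 bits.
RT = 290 + 165 × 1.5690 = 548.88 ms.

549 ms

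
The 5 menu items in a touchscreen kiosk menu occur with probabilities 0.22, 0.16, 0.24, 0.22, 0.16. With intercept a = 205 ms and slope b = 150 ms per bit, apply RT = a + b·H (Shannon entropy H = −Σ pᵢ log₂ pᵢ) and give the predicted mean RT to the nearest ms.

550 ms

Entropy contributions −pᵢ log₂ pᵢ: 0.4806, 0.4230, 0.4941, 0.4806, 0.4230; sum H = 2.3013 bits.
RT = a + bH = 205 + 150·2.3013 = 550.20 ms.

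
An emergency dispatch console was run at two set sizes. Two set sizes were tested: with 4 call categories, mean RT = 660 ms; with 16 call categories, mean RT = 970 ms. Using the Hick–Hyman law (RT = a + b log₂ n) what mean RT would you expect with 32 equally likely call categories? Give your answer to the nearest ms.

RT is linear in log₂ n, so two points fix the line:
  b = (970 − 660) / (log₂ 16 − log₂ 4) = 310 / (4 − 2) = 155 ms/bit
  a = 660 − 155 × 2 = 350 ms
Then RT(32) = 350 + 155 × log₂ 32 = 350 + 155 × 5 ≈ 1125.000 ms.

1125 ms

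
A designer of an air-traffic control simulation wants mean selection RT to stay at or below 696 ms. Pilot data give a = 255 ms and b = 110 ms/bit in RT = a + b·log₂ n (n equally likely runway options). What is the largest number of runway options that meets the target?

110·log₂ n ≤ 696 − 255 = 441, giving log₂ n ≤ 4.0091 and n ≤ 16.101. The largest whole number is 16.

16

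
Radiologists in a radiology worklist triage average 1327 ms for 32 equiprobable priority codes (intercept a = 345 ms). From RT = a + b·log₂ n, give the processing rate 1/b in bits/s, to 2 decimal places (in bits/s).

Choice component = 1327 − 345 = 982 ms over log₂(32) = 5 bits.
b = 982 / 5 = 196.400 ms/bit, so 1/b = 5.092 bits/s.

5.09 bits/s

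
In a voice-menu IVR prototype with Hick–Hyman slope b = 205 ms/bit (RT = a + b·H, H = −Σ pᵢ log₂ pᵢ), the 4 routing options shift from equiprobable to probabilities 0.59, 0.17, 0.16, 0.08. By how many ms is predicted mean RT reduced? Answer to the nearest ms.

The RT saving is b·ΔH. Equiprobable H₀ = log₂(4) = 2.0000 bits; with the given probabilities H = 1.5982 bits.
b·(H₀ − H) = 205 × (2.0000 − 1.5982) = 82.36 ms.

82 ms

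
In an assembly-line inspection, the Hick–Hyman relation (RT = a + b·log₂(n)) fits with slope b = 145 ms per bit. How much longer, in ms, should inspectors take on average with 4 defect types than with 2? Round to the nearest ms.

145 ms

The intercept a cancels: ΔRT = b·(log₂ n₂ − log₂ n₁) = b·log₂(n₂/n₁).
log₂(4) − log₂(2) = log₂(4/2) = log₂(2) = 1.
ΔRT = 145 × 1.0000 = 145.000 ms.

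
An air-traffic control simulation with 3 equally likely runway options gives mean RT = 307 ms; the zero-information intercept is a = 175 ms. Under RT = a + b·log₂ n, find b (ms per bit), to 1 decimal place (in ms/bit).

83.3 ms/bit

log₂(3) = 1.5850 bits.
b = (RT − a)/log₂ n = (307 − 175) / 1.5850 = 83.283 ms/bit.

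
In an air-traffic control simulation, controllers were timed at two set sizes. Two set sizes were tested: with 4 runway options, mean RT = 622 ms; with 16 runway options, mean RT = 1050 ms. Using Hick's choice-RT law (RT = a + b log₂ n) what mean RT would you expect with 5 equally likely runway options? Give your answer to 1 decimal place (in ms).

690.9 ms

Solve the two-equation system in a and b:
  b = (1050 − 622) / (log₂ 16 − log₂ 4) = 428 / (4 − 2) = 214.000 ms/bit
  a = 622 − 214.000 × 2 = 194.000 ms
Then RT(5) = 194.000 + 214.000 × log₂ 5 = 194.000 + 214.000 × 2.3219 ≈ 690.893 ms.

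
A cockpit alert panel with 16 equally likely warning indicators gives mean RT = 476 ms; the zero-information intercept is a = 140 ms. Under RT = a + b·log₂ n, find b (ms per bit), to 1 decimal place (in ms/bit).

84.0 ms/bit

log₂(16) = 4 bits.
b = (RT − a)/log₂ n = (476 − 140) / 4 = 84.000 ms/bit.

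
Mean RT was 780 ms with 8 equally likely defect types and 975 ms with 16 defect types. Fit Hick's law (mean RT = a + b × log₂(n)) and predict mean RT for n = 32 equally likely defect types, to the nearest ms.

1170 ms

RT is linear in log₂ n, so two points fix the line:
  b = (975 − 780) / (log₂ 16 − log₂ 8) = 195 / (4 − 3) = 195 ms/bit
  a = 780 − 195 × 3 = 195 ms
Then RT(32) = 195 + 195 × log₂ 32 = 195 + 195 × 5 ≈ 1170.000 ms.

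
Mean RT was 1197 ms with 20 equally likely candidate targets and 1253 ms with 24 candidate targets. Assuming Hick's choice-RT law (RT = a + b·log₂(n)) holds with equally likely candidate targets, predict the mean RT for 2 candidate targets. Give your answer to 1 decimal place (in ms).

489.8 ms

With log₂ n on the abscissa the relation is linear; from the two conditions:
  b = (1253 − 1197) / (log₂ 24 − log₂ 20) = 56 / (4.5850 − 4.3219) = 212.900 ms/bit
  a = 1197 − 212.900 × 4.3219 = 276.862 ms
Then RT(2) = 276.862 + 212.900 × log₂ 2 = 276.862 + 212.900 × 1 ≈ 489.762 ms.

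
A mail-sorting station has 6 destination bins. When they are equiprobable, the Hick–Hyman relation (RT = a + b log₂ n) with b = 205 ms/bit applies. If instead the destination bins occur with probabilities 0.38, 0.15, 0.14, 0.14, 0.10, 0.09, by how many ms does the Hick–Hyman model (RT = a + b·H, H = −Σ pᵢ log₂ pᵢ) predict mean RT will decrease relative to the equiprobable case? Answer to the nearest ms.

42 ms

The RT saving is b·ΔH. Equiprobable H₀ = log₂(6) = 2.5850 bits; with the given probabilities H = 2.3801 bits.
b·(H₀ − H) = 205 × (2.5850 − 2.3801) = 42.00 ms.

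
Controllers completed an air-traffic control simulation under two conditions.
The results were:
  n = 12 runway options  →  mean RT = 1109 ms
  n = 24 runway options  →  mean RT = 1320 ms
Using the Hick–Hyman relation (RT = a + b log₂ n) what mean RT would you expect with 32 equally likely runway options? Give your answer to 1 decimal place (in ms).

1407.6 ms

Solve the two-equation system in a and b:
  b = (1320 − 1109) / (log₂ 24 − log₂ 12) = 211 / (4.5850 − 3.5850) = 211.000 ms/bit
  a = 1109 − 211.000 × 3.5850 = 352.573 ms
Then RT(32) = 352.573 + 211.000 × log₂ 32 = 352.573 + 211.000 × 5 ≈ 1407.573 ms.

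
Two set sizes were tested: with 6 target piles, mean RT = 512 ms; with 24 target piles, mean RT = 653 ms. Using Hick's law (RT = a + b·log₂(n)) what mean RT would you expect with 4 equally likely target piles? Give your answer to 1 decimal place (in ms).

470.8 ms

RT is linear in log₂ n, so two points fix the line:
  b = (653 − 512) / (log₂ 24 − log₂ 6) = 141 / (4.5850 − 2.5850) = 70.500 ms/bit
  a = 512 − 70.500 × 2.5850 = 329.760 ms
Then RT(4) = 329.760 + 70.500 × log₂ 4 = 329.760 + 70.500 × 2 ≈ 470.760 ms.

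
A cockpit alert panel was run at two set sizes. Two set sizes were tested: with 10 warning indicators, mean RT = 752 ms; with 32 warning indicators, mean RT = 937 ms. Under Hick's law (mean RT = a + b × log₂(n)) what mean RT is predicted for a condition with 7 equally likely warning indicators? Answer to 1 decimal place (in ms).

695.3 ms

With log₂ n on the abscissa the relation is linear; from the two conditions:
  b = (937 − 752) / (log₂ 32 − log₂ 10) = 185 / (5 − 3.3219) = 110.246 ms/bit
  a = 752 − 110.246 × 3.3219 = 385.772 ms
Then RT(7) = 385.772 + 110.246 × log₂ 7 = 385.772 + 110.246 × 2.8074 ≈ 695.271 ms.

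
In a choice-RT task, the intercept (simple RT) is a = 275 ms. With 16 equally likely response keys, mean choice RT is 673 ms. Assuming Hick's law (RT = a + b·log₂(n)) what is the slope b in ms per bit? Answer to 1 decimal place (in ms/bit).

99.5 ms/bit

16 alternatives carry log₂ 16 = 4 bits; the choice cost is 673 − 275 = 398 ms, so b = 398/4 = 99.500 ms/bit.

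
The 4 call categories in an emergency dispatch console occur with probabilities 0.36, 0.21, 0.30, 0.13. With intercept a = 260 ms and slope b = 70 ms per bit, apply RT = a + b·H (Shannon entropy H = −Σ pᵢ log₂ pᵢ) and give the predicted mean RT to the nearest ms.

H = 0.36·log₂(1/0.36) + 0.21·log₂(1/0.21) + 0.30·log₂(1/0.30) + 0.13·log₂(1/0.13) = 1.9072 bits.
RT = 260 + 70 × 1.9072 = 393.50 ms.

394 ms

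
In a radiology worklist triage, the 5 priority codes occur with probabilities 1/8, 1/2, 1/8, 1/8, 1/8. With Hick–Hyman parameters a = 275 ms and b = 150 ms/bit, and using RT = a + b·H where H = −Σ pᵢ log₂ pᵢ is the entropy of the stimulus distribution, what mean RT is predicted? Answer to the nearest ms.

H = −Σ pᵢ log₂ pᵢ = 0.125·3 + 0.5·1 + 0.125·3 + 0.125·3 + 0.125·3 = 2.000 bits.
RT = 275 + 150 × 2.000 = 575.00 ms.

575 ms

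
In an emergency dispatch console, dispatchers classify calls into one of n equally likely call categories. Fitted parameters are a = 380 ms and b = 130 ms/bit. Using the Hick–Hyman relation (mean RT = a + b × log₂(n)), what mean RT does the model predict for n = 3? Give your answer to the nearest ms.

log₂(3) = 1.5850 bits, so RT = 380 + 130 × 1.5850 ≈ 586.045 ms.

586 ms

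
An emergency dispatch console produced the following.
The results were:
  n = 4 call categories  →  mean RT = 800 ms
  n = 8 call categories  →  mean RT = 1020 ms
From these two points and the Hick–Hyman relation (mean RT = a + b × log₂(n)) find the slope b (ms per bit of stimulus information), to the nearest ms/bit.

220 ms/bit

The slope on a log₂ axis is (1020 − 800) / (3 − 2) = 220 ms/bit.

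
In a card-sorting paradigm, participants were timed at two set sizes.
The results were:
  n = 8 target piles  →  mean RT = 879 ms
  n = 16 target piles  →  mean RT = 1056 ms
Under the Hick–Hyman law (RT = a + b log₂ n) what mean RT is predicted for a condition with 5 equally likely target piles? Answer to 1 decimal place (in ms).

With log₂ n on the abscissa the relation is linear; from the two conditions:
  b = (1056 − 879) / (log₂ 16 − log₂ 8) = 177 / (4 − 3) = 177.000 ms/bit
  a = 879 − 177.000 × 3 = 348.000 ms
Then RT(5) = 348.000 + 177.000 × log₂ 5 = 348.000 + 177.000 × 2.3219 ≈ 758.981 ms.

759.0 ms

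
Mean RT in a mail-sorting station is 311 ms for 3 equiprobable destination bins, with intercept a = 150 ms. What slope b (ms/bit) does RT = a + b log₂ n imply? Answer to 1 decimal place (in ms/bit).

b = (311 − 150) / log₂(3) = 161 / 1.5850 = 101.580 ms/bit.

101.6 ms/bit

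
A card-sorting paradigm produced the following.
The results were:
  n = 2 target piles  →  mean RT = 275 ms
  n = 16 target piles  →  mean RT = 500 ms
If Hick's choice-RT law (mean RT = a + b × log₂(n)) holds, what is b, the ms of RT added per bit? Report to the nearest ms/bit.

b = (RT₂ − RT₁)/(log₂ n₂ − log₂ n₁) = (500 − 275)/(4 − 1) = 75 ms/bit.

75 ms/bit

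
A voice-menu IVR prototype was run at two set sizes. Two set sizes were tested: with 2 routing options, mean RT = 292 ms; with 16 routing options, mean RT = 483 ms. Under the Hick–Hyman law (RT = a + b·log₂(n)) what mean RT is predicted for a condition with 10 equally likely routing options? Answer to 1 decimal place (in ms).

Solve the two-equation system in a and b:
  b = (483 − 292) / (log₂ 16 − log₂ 2) = 191 / (4 − 1) = 63.667 ms/bit
  a = 292 − 63.667 × 1 = 228.333 ms
Then RT(10) = 228.333 + 63.667 × log₂ 10 = 228.333 + 63.667 × 3.3219 ≈ 439.829 ms.

439.8 ms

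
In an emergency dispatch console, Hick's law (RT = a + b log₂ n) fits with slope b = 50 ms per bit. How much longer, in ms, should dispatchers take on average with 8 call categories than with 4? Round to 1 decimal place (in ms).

The intercept a cancels: ΔRT = b·(log₂ n₂ − log₂ n₁) = b·log₂(n₂/n₁).
log₂(8) − log₂(4) = log₂(8/4) = log₂(2) = 1.
ΔRT = 50 × 1.0000 = 50.000 ms.

50.0 ms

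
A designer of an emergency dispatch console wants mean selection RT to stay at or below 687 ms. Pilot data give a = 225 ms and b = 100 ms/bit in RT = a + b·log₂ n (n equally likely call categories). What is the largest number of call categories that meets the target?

Information budget: (687 − 225)/100 = 4.6200 bits, so n ≤ 2^4.6200 = 24.590 → at most 24.

24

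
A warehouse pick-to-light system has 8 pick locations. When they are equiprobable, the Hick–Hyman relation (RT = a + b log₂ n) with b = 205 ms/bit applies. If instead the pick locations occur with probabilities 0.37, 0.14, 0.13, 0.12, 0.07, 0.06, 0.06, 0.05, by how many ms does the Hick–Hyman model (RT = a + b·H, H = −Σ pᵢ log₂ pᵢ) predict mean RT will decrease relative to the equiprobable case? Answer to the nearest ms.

Equiprobable entropy H₀ = log₂ 8 = 3.0000 bits.
Skewed entropy H = −Σ pᵢ log₂ pᵢ = 2.6493 bits.
ΔRT = b·(H₀ − H) = 205 × 0.3507 = 71.90 ms.

72 ms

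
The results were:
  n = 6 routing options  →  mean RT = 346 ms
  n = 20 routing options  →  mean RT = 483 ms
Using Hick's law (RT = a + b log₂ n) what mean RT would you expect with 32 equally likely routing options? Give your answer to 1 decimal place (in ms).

Solve the two-equation system in a and b:
  b = (483 − 346) / (log₂ 20 − log₂ 6) = 137 / (4.3219 − 2.5850) = 78.873 ms/bit
  a = 346 − 78.873 × 2.5850 = 142.116 ms
Then RT(32) = 142.116 + 78.873 × log₂ 32 = 142.116 + 78.873 × 5 ≈ 536.482 ms.

536.5 ms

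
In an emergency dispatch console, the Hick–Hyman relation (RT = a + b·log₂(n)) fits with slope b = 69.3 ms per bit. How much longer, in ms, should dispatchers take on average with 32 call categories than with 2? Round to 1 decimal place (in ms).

Only the slope matters, since a is common to both: ΔRT = b·log₂(n₂/n₁).
log₂(32) − log₂(2) = log₂(32/2) = log₂(16) = 4.
ΔRT = 69.3 × 4.0000 = 277.200 ms.

277.2 ms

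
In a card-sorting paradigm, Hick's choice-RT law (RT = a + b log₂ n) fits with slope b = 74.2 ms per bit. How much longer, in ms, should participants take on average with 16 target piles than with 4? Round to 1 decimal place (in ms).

148.4 ms

The intercept a cancels: ΔRT = b·(log₂ n₂ − log₂ n₁) = b·log₂(n₂/n₁).
log₂(16) − log₂(4) = log₂(16/4) = log₂(4) = 2.
ΔRT = 74.2 × 2.0000 = 148.400 ms.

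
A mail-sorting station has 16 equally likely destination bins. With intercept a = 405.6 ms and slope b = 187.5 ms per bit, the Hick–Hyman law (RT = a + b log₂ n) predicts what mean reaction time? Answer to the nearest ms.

log₂(16) = 4 bits, so RT = 405.6 + 187.5 × 4 ≈ 1155.600 ms.

1156 ms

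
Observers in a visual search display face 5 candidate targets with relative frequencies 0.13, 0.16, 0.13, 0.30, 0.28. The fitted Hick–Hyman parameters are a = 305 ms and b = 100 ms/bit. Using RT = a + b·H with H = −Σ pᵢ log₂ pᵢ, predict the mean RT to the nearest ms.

527 ms

H = 0.13·log₂(1/0.13) + 0.16·log₂(1/0.16) + 0.13·log₂(1/0.13) + 0.30·log₂(1/0.30) + 0.28·log₂(1/0.28) = 2.2236 bits.
RT = 305 + 100 × 2.2236 = 527.36 ms.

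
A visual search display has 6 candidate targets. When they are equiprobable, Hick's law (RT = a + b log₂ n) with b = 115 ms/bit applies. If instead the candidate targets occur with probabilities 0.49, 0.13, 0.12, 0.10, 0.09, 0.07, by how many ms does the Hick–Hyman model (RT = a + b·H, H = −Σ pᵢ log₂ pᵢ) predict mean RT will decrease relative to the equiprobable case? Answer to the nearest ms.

The RT saving is b·ΔH. Equiprobable H₀ = log₂(6) = 2.5850 bits; with the given probabilities H = 2.1674 bits.
b·(H₀ − H) = 115 × (2.5850 − 2.1674) = 48.02 ms.

48 ms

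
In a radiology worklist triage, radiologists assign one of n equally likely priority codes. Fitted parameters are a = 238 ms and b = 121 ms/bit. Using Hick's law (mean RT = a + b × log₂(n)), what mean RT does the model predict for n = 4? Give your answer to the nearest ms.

480 ms

log₂(4) = 2 bits, so RT = 238 + 121 × 2 ≈ 480.000 ms.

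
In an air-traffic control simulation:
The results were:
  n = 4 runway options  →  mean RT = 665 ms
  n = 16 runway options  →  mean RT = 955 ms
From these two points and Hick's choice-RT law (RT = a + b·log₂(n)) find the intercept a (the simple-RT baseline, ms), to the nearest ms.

Slope: b = (955 − 665) / (log₂ 16 − log₂ 4) = 290/2.0000 = 145 ms/bit.
a = RT₁ − b·log₂ n₁ = 665 − 145 × 2 = 375.000 ms.

375 ms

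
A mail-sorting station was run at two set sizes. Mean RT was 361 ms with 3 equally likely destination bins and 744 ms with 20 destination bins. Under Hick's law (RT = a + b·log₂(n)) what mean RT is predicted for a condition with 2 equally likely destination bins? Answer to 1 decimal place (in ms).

Solve the two-equation system in a and b:
  b = (744 − 361) / (log₂ 20 − log₂ 3) = 383 / (4.3219 − 1.5850) = 139.936 ms/bit
  a = 361 − 139.936 × 1.5850 = 139.207 ms
Then RT(2) = 139.207 + 139.936 × log₂ 2 = 139.207 + 139.936 × 1 ≈ 279.143 ms.

279.1 ms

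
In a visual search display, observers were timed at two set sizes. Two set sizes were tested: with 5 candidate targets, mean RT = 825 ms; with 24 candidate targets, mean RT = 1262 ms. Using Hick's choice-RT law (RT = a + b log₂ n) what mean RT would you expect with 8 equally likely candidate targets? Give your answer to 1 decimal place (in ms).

955.9 ms

Fit slope and intercept:
  b = (1262 − 825) / (log₂ 24 − log₂ 5) = 437 / (4.5850 − 2.3219) = 193.104 ms/bit
  a = 825 − 193.104 × 2.3219 = 376.627 ms
Then RT(8) = 376.627 + 193.104 × log₂ 8 = 376.627 + 193.104 × 3 ≈ 955.938 ms.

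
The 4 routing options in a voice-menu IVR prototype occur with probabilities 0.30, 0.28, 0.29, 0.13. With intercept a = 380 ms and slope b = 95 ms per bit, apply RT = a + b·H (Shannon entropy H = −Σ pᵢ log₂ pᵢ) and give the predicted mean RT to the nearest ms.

H = 0.30·log₂(1/0.30) + 0.28·log₂(1/0.28) + 0.29·log₂(1/0.29) + 0.13·log₂(1/0.13) = 1.9359 bits.
RT = 380 + 95 × 1.9359 = 563.91 ms.

564 ms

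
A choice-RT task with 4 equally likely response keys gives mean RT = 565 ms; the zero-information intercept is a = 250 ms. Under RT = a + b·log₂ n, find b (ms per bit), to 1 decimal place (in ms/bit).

157.5 ms/bit

4 alternatives carry log₂ 4 = 2 bits; the choice cost is 565 − 250 = 315 ms, so b = 315/2 = 157.500 ms/bit.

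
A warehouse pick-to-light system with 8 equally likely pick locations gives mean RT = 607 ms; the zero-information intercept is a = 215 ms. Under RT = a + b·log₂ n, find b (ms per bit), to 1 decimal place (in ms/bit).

log₂(8) = 3 bits.
b = (RT − a)/log₂ n = (607 − 215) / 3 = 130.667 ms/bit.

130.7 ms/bit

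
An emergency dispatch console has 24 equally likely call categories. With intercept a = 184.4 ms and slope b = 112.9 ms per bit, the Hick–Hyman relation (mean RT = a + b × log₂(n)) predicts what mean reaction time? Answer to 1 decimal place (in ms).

702.0 ms

log₂(24) = 4.5850 bits, so RT = 184.4 + 112.9 × 4.5850 ≈ 702.042 ms.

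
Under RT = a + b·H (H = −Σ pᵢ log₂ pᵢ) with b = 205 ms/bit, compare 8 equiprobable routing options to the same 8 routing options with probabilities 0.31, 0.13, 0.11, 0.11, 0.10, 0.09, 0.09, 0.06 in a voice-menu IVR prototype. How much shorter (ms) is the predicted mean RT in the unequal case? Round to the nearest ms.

The RT saving is b·ΔH. Equiprobable H₀ = log₂(8) = 3.0000 bits; with the given probabilities H = 2.8080 bits.
b·(H₀ − H) = 205 × (3.0000 − 2.8080) = 39.35 ms.

39 ms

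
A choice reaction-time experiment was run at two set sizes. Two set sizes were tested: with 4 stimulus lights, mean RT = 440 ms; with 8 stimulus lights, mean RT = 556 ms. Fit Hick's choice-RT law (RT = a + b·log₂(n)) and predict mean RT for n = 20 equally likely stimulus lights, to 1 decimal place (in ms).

709.3 ms

Solve the two-equation system in a and b:
  b = (556 − 440) / (log₂ 8 − log₂ 4) = 116 / (3 − 2) = 116.000 ms/bit
  a = 440 − 116.000 × 2 = 208.000 ms
Then RT(20) = 208.000 + 116.000 × log₂ 20 = 208.000 + 116.000 × 4.3219 ≈ 709.344 ms.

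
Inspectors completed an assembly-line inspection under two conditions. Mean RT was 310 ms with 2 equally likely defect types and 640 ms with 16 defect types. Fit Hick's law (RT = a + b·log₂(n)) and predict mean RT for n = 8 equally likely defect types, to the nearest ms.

Fit slope and intercept:
  b = (640 − 310) / (log₂ 16 − log₂ 2) = 330 / (4 − 1) = 110 ms/bit
  a = 310 − 110 × 1 = 200 ms
Then RT(8) = 200 + 110 × log₂ 8 = 200 + 110 × 3 ≈ 530.000 ms.

530 ms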